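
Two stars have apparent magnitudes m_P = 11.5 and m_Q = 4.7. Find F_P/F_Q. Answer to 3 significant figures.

F_P/F_Q ≈ 1.91×10^-3

Magnitude difference = 6.8
Flux ratio = 10^(−0.4 Δm) = 10^(−0.4 × 6.8) = 10^-2.720 = 1.905×10^-3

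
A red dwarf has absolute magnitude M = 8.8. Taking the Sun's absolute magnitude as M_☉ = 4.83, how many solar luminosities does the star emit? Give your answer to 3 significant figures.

L/L_☉ ≈ 0.0258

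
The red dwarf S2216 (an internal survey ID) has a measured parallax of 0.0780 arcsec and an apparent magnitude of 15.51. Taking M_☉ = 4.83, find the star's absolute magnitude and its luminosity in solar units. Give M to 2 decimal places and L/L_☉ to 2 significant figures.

d = 1/p = 1/0.0780″ = 12.82 pc
M = m − 5 log₁₀ d + 5 = 15.51 − 5·1.1079 + 5 = 14.970
M − M_☉ = 14.970 − 4.83 = 10.140
L/L_☉ = 10^(−0.4 × 10.140) = 8.786×10^-5

M ≈ 14.97; L/L_☉ ≈ 8.8×10^-5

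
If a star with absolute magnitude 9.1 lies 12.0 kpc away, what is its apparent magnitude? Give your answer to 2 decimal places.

d = 12.0 kpc = 12000 pc
m = M + 5 log₁₀ d − 5 = 9.1 + 5·4.0792 − 5 = 24.496

m ≈ 24.50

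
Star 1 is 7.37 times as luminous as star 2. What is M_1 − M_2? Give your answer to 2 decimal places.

Pogson: ΔM = −2.5 log₁₀(ratio) = −2.5 log₁₀(7.37) = −2.5 × 0.8675 = -2.169
Star 1 is brighter, so it has the smaller magnitude: the difference is negative.

M_1 − M_2 ≈ -2.17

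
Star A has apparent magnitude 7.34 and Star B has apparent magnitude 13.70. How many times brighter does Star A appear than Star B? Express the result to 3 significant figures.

Magnitude difference = -6.36
Flux ratio = 10^(−0.4 Δm) = 10^(−0.4 × -6.36) = 10^2.544 = 349.9

350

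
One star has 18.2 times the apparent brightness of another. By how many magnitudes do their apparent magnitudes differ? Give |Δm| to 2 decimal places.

Pogson: Δm = −2.5 log₁₀(ratio) = −2.5 log₁₀(18.2) = −2.5 × 1.2601 = -3.150

|Δm| ≈ 3.15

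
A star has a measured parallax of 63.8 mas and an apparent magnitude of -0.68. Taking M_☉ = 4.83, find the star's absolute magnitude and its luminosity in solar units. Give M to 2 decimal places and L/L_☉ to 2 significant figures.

M ≈ -1.66; L/L_☉ ≈ 390

d = 1/p = 1000/63.8 mas = 15.67 pc
M = m − 5 log₁₀ d + 5 = -0.68 − 5·1.1952 + 5 = -1.656
M − M_☉ = -1.656 − 4.83 = -6.486
L/L_☉ = 10^(−0.4 × -6.486) = 393.0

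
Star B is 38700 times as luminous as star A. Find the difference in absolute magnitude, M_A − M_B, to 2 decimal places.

Pogson: ΔM = −2.5 log₁₀(ratio) = −2.5 log₁₀(38700) = −2.5 × 4.5877 = -11.469
Star B is brighter so has the smaller magnitude: M_A − M_B is positive.

M_A − M_B ≈ 11.47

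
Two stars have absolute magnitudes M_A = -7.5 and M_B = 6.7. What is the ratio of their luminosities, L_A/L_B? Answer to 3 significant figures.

ΔM = M_A − M_B = -14.2
L_A/L_B = 10^(−0.4 ΔM) = 10^5.680 = 478600

L_A/L_B ≈ 479000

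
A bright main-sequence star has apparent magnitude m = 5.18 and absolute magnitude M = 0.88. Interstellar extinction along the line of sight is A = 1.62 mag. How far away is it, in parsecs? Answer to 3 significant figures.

d ≈ 34.4 pc

m − M = 5 log₁₀(d/10 pc) + A  ⇒  5.18 − (0.88) − 1.62 = 5 log₁₀(d/10)
2.680 = 5 log₁₀(d/10)
log₁₀ d = (m − M − A)/5 + 1 = 1.5360
d = 10^1.5360 = 34.36 pc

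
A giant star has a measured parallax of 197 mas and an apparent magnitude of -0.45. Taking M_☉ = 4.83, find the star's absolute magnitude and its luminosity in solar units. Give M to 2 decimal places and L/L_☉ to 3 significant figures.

M ≈ 1.02; L/L_☉ ≈ 33.3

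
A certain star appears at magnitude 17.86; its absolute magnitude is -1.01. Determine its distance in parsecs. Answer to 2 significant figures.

d ≈ 59000 pc

Distance modulus: m − M = 17.86 − (-1.01) = 18.870
m − M = 5 log₁₀ d − 5
log₁₀ d = (m − M)/5 + 1 = 4.7740
d = 10^4.7740 = 59430 pc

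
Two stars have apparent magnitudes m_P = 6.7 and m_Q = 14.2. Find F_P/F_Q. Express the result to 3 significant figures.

Magnitude difference = -7.5
Flux ratio = 10^(−0.4 Δm) = 10^(−0.4 × -7.5) = 10^3.000 = 1000

F_P/F_Q ≈ 1000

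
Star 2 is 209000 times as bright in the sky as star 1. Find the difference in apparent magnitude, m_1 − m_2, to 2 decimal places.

Pogson: Δm = −2.5 log₁₀(ratio) = −2.5 log₁₀(209000) = −2.5 × 5.3201 = -13.300
Star 2 is brighter so has the smaller magnitude: m_1 − m_2 is positive.

m_1 − m_2 ≈ 13.30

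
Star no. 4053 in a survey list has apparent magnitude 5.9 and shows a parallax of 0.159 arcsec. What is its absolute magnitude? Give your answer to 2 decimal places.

M ≈ 6.91

d = 1/p = 1/0.159″ = 6.289 pc
5 log₁₀(d/10 pc) = 5 log₁₀(6.289) − 5 = -1.007
M = m − 5 log₁₀(d/10) = 5.9 + 1.007 = 6.907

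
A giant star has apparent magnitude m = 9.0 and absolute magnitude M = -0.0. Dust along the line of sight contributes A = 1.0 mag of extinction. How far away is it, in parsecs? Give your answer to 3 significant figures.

m − M = 5 log₁₀(d/10 pc) + A  ⇒  9.0 − (-0.0) − 1.0 = 5 log₁₀(d/10)
8.000 = 5 log₁₀(d/10)
log₁₀ d = (m − M − A)/5 + 1 = 2.6000
d = 10^2.6000 = 398.1 pc

d ≈ 398 pc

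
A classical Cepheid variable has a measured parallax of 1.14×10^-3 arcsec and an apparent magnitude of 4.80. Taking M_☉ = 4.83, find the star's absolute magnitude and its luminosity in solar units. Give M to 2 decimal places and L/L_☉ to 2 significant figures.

M ≈ -4.92; L/L_☉ ≈ 7900

d = 1/p = 1/1.14×10^-3″ = 877.2 pc
M = m − 5 log₁₀ d + 5 = 4.80 − 5·2.9431 + 5 = -4.915
M − M_☉ = -4.915 − 4.83 = -9.745
L/L_☉ = 10^(−0.4 × -9.745) = 7910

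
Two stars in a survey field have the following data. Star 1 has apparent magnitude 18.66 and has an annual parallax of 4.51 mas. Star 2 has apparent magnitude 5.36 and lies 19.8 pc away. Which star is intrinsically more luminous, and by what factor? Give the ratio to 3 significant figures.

Star 2 is more luminous, by a factor of 1670.

Star 1: p = 4.51 mas = 4.51×10^-3″ → d = 1/p = 221.7 pc
Star 1: M = m − 5 log₁₀ d + 5 = 18.66 − 5·2.3458 + 5 = 11.931
Star 2: M = m − 5 log₁₀ d + 5 = 5.36 − 5·1.2967 + 5 = 3.877
ΔM = M_1 − M_2 = 11.931 − (3.877) = 8.054; smaller M is more luminous → Star 2.
L ratio = 10^(0.4 |ΔM|) = 10^3.222 = 1666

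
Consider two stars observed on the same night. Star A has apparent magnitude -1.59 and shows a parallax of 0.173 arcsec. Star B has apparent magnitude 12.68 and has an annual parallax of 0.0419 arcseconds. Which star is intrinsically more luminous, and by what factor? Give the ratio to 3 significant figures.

Star A: d = 1/p = 1/0.173″ = 5.780 pc
Star A: M = m − 5 log₁₀ d + 5 = -1.59 − 5·0.7620 + 5 = -0.400
Star B: d = 1/p = 1/0.0419″ = 23.87 pc
Star B: M = m − 5 log₁₀ d + 5 = 12.68 − 5·1.3778 + 5 = 10.791
ΔM = M_A − M_B = -0.400 − (10.791) = -11.191; smaller M is more luminous → Star A.
L ratio = 10^(0.4 |ΔM|) = 10^4.476 = 29950

Star A is more luminous, by a factor of 29900.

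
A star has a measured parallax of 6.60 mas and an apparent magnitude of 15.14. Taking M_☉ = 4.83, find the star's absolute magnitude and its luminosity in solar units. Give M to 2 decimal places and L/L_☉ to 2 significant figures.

d = 1/p = 1000/6.60 mas = 151.5 pc
M = m − 5 log₁₀ d + 5 = 15.14 − 5·2.1805 + 5 = 9.238
M − M_☉ = 9.238 − 4.83 = 4.408
L/L_☉ = 10^(−0.4 × 4.408) = 0.01725

M ≈ 9.24; L/L_☉ ≈ 0.017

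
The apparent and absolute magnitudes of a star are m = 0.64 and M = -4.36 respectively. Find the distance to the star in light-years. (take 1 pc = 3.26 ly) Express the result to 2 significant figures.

d ≈ 330 ly

μ = m − M = 5.000
m − M = 5 log₁₀ d − 5
log₁₀ d = (m − M)/5 + 1 = 2.0000
d = 10^2.0000 = 100.0 pc
= 326.0 ly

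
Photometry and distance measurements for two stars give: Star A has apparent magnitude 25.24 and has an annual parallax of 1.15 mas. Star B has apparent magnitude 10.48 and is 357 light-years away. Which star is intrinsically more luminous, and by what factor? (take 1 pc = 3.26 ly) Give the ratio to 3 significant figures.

Star B is more luminous, by a factor of 12700.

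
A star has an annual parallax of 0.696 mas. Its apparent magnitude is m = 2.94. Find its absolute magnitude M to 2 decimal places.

M ≈ -7.85

p = 0.696 mas = 6.96×10^-4″ → d = 1/p = 1437 pc
5 log₁₀(d/10 pc) = 5 log₁₀(1437) − 5 = 10.787
M = m − 5 log₁₀(d/10) = 2.94 − 10.787 = -7.847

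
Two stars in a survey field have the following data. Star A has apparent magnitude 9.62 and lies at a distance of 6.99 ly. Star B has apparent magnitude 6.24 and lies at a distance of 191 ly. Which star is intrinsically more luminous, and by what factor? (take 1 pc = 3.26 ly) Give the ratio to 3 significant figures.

Star B is more luminous, by a factor of 16800.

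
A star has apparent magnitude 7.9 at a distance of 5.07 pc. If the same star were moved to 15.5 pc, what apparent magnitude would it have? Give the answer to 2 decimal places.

Flux ∝ 1/d², so Δm = 5 log₁₀(d₂/d₁) = 5 log₁₀(15.5/5.07) = 2.427
m₂ = m₁ + Δm = 7.9 + (2.427) = 10.327

m ≈ 10.33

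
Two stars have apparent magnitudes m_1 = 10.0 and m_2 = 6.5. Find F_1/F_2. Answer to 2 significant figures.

Δm = 10.0 − (6.5) = 3.5
Flux ratio = 10^(−0.4 Δm) = 10^(−0.4 × 3.5) = 10^-1.400 = 0.03981

F_1/F_2 ≈ 0.040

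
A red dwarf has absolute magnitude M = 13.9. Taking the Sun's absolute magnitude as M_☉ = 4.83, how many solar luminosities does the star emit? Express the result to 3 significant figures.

M − M_☉ = 13.9 − 4.83 = 9.070
L/L_☉ = 10^(−0.4 (M − M_☉)) = 10^-3.628 = 2.355×10^-4

L/L_☉ ≈ 2.36×10^-4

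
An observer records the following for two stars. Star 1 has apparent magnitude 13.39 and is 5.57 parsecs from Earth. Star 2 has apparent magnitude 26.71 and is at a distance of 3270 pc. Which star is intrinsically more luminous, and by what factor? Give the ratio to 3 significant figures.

Star 2 is more luminous, by a factor of 1.62.

Star 1: M = m − 5 log₁₀ d + 5 = 13.39 − 5·0.7459 + 5 = 14.661
Star 2: M = m − 5 log₁₀ d + 5 = 26.71 − 5·3.5145 + 5 = 14.137
ΔM = M_1 − M_2 = 14.661 − (14.137) = 0.523; smaller M is more luminous → Star 2.
L ratio = 10^(0.4 |ΔM|) = 10^0.209 = 1.620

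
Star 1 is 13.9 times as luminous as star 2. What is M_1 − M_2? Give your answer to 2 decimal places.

M_1 − M_2 ≈ -2.86

Pogson: ΔM = −2.5 log₁₀(ratio) = −2.5 log₁₀(13.9) = −2.5 × 1.1430 = -2.858
Star 1 is brighter, so it has the smaller magnitude: the difference is negative.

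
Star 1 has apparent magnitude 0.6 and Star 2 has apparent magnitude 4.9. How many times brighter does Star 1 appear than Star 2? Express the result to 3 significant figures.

Magnitude difference = -4.3
Flux ratio = 10^(−0.4 Δm) = 10^(−0.4 × -4.3) = 10^1.720 = 52.48

52.5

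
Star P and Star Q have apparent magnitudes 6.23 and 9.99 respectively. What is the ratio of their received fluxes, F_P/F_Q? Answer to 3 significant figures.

Δm = 6.23 − (9.99) = -3.76
Flux ratio = 10^(−0.4 Δm) = 10^(−0.4 × -3.76) = 10^1.504 = 31.92

F_P/F_Q ≈ 31.9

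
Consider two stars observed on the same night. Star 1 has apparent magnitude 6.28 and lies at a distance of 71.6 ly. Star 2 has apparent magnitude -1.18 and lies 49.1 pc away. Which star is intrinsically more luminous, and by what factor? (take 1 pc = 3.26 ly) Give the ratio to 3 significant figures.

Star 2 is more luminous, by a factor of 4820.

Star 1: d = 71.6 ly / 3.26 = 21.96 pc
Star 1: M = m − 5 log₁₀ d + 5 = 6.28 − 5·1.3417 + 5 = 4.572
Star 2: M = m − 5 log₁₀ d + 5 = -1.18 − 5·1.6911 + 5 = -4.635
ΔM = M_1 − M_2 = 4.572 − (-4.635) = 9.207; smaller M is more luminous → Star 2.
L ratio = 10^(0.4 |ΔM|) = 10^3.683 = 4817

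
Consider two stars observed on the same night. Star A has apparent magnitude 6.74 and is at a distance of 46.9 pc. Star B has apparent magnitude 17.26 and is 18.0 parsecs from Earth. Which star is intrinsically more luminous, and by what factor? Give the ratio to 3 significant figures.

Star A is more luminous, by a factor of 110000.

Star A: M = m − 5 log₁₀ d + 5 = 6.74 − 5·1.6712 + 5 = 3.384
Star B: M = m − 5 log₁₀ d + 5 = 17.26 − 5·1.2553 + 5 = 15.984
ΔM = M_A − M_B = 3.384 − (15.984) = -12.600; smaller M is more luminous → Star A.
L ratio = 10^(0.4 |ΔM|) = 10^5.040 = 109600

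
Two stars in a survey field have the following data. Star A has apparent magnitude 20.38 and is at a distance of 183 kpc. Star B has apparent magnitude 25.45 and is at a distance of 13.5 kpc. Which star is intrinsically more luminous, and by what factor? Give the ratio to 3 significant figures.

Star A: d = 183 kpc = 183000 pc
Star A: M = m − 5 log₁₀ d + 5 = 20.38 − 5·5.2625 + 5 = -0.932
Star B: d = 13.5 kpc = 13500 pc
Star B: M = m − 5 log₁₀ d + 5 = 25.45 − 5·4.1303 + 5 = 9.798
ΔM = M_A − M_B = -0.932 − (9.798) = -10.731; smaller M is more luminous → Star A.
L ratio = 10^(0.4 |ΔM|) = 10^4.292 = 19600

Star A is more luminous, by a factor of 19600.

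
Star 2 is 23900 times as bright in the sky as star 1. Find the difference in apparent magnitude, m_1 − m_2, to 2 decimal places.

Pogson: Δm = −2.5 log₁₀(ratio) = −2.5 log₁₀(23900) = −2.5 × 4.3784 = -10.946
Star 2 is brighter so has the smaller magnitude: m_1 − m_2 is positive.

m_1 − m_2 ≈ 10.95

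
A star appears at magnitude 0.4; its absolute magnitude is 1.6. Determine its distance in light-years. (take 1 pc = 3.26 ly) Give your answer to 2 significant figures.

Distance modulus: m − M = 0.4 − (1.6) = -1.200
m − M = 5 log₁₀ d − 5
log₁₀ d = (m − M)/5 + 1 = 0.7600
d = 10^0.7600 = 5.754 pc
= 18.76 ly

d ≈ 19 ly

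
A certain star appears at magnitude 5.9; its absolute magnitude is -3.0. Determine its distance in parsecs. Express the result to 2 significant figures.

d ≈ 600 pc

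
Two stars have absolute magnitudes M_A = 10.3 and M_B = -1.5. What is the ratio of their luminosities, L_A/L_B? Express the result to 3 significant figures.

L_A/L_B ≈ 1.91×10^-5

ΔM = M_A − M_B = 11.8
L_A/L_B = 10^(−0.4 ΔM) = 10^-4.720 = 1.905×10^-5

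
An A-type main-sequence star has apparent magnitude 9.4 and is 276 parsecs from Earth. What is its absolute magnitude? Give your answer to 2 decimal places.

5 log₁₀(d/10 pc) = 5 log₁₀(276.0) − 5 = 7.205
M = m − 5 log₁₀(d/10) = 9.4 − 7.205 = 2.195

M ≈ 2.20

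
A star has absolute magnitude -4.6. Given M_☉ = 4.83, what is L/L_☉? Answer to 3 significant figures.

M − M_☉ = -4.6 − 4.83 = -9.430
L/L_☉ = 10^(−0.4 (M − M_☉)) = 10^3.772 = 5916

L/L_☉ ≈ 5920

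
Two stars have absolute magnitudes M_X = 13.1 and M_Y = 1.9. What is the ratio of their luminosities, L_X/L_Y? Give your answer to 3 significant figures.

ΔM = M_X − M_Y = 11.2
L_X/L_Y = 10^(−0.4 ΔM) = 10^-4.480 = 3.311×10^-5

L_X/L_Y ≈ 3.31×10^-5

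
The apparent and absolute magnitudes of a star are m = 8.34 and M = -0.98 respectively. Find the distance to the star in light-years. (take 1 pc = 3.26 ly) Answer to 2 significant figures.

d ≈ 2400 ly

μ = m − M = 9.320
m − M = 5 log₁₀ d − 5
log₁₀ d = (m − M)/5 + 1 = 2.8640
d = 10^2.8640 = 731.1 pc
= 2384 ly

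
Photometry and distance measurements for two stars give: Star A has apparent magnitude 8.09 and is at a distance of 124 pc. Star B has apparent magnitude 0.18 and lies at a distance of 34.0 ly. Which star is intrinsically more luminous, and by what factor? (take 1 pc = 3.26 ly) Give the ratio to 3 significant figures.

Star B is more luminous, by a factor of 10.3.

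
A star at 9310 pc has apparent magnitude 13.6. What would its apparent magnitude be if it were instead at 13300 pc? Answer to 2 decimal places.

m ≈ 14.37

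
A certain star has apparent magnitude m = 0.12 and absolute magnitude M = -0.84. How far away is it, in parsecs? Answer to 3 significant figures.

d ≈ 15.6 pc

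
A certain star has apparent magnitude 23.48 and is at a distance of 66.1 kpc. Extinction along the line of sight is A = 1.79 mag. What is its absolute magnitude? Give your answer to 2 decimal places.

d = 66.1 kpc = 66100 pc
5 log₁₀(d/10 pc) = 5 log₁₀(66100) − 5 = 19.101
M = m − 5 log₁₀(d/10) − A = 23.48 − 19.101 − 1.79 = 2.589

M ≈ 2.59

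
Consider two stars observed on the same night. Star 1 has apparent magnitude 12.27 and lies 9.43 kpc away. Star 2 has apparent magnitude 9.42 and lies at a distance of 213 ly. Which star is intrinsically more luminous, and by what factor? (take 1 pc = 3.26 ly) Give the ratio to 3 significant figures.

Star 1 is more luminous, by a factor of 1510.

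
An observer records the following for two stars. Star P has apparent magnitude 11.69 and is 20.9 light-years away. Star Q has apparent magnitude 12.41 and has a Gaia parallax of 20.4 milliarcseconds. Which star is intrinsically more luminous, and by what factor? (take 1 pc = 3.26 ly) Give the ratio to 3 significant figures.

Star Q is more luminous, by a factor of 30.1.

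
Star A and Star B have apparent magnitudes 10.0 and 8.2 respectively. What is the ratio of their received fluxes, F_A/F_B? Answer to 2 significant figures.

Magnitude difference = 1.8
Flux ratio = 10^(−0.4 Δm) = 10^(−0.4 × 1.8) = 10^-0.720 = 0.1905

F_A/F_B ≈ 0.19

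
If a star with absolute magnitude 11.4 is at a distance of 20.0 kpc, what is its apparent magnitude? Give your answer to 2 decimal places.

m ≈ 27.91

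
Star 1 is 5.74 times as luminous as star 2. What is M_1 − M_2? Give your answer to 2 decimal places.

Pogson: ΔM = −2.5 log₁₀(ratio) = −2.5 log₁₀(5.74) = −2.5 × 0.7589 = -1.897
Star 1 is brighter, so it has the smaller magnitude: the difference is negative.

M_1 − M_2 ≈ -1.90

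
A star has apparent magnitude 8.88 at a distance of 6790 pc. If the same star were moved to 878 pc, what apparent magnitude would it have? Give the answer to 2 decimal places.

Flux ∝ 1/d², so Δm = 5 log₁₀(d₂/d₁) = 5 log₁₀(878/6790) = -4.442
m₂ = m₁ + Δm = 8.88 + (-4.442) = 4.438

m ≈ 4.44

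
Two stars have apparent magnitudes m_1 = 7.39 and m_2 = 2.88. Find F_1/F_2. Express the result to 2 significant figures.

F_1/F_2 ≈ 0.016

Magnitude difference = 4.51
Flux ratio = 10^(−0.4 Δm) = 10^(−0.4 × 4.51) = 10^-1.804 = 0.01570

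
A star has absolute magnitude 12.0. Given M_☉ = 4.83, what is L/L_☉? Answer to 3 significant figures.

L/L_☉ ≈ 1.36×10^-3

M − M_☉ = 12.0 − 4.83 = 7.170
L/L_☉ = 10^(−0.4 (M − M_☉)) = 10^-2.868 = 1.355×10^-3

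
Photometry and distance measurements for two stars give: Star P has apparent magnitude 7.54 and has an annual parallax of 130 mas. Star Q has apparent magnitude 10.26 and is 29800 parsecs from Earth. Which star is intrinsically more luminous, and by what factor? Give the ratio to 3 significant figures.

Star P: p = 130 mas = 0.130″ → d = 1/p = 7.692 pc
Star P: M = m − 5 log₁₀ d + 5 = 7.54 − 5·0.8861 + 5 = 8.110
Star Q: M = m − 5 log₁₀ d + 5 = 10.26 − 5·4.4742 + 5 = -7.111
ΔM = M_P − M_Q = 8.110 − (-7.111) = 15.221; smaller M is more luminous → Star Q.
L ratio = 10^(0.4 |ΔM|) = 10^6.088 = 1.226×10^6

Star Q is more luminous, by a factor of 1.23×10^6.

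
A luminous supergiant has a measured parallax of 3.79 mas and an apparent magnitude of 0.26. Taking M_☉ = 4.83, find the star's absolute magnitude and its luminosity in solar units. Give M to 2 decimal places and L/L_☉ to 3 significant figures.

M ≈ -6.85; L/L_☉ ≈ 46900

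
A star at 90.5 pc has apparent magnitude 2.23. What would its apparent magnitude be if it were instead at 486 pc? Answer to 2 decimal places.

Flux ∝ 1/d², so Δm = 5 log₁₀(d₂/d₁) = 5 log₁₀(486/90.5) = 3.650
m₂ = m₁ + Δm = 2.23 + (3.650) = 5.880

m ≈ 5.88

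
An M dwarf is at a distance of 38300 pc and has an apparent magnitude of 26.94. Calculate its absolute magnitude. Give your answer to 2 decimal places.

M ≈ 9.02

5 log₁₀(d/10 pc) = 5 log₁₀(38300) − 5 = 17.916
M = m − 5 log₁₀(d/10) = 26.94 − 17.916 = 9.024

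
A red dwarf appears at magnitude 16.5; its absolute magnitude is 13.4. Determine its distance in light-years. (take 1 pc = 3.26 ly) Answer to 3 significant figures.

d ≈ 136 ly

Distance modulus: m − M = 16.5 − (13.4) = 3.100
m − M = 5 log₁₀ d − 5
log₁₀ d = (m − M)/5 + 1 = 1.6200
d = 10^1.6200 = 41.69 pc
= 135.9 ly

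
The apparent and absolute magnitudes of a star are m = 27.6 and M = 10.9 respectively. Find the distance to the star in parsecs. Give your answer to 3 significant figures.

d ≈ 21900 pc

Distance modulus: m − M = 27.6 − (10.9) = 16.700
m − M = 5 log₁₀ d − 5
log₁₀ d = (m − M)/5 + 1 = 4.3400
d = 10^4.3400 = 21880 pc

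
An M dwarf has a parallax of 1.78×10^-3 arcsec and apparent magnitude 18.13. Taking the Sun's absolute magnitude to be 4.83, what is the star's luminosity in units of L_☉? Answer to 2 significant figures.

L/L_☉ ≈ 0.015

d = 1/p = 1/1.78×10^-3″ = 561.8 pc
M = m − 5 log₁₀ d + 5 = 18.13 − 5·2.7496 + 5 = 9.382
M − M_☉ = 9.382 − 4.83 = 4.552
L/L_☉ = 10^(−0.4 × 4.552) = 0.01511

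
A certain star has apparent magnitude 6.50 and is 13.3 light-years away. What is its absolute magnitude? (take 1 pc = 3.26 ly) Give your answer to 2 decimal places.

M ≈ 8.45

d = 13.3 ly / 3.26 = 4.080 pc
5 log₁₀(d/10 pc) = 5 log₁₀(4.080) − 5 = -1.947
M = m − 5 log₁₀(d/10) = 6.50 + 1.947 = 8.447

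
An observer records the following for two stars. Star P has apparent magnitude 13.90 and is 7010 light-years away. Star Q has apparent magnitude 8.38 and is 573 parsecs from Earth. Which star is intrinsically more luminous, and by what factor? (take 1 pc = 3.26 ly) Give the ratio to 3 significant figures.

Star P: d = 7010 ly / 3.26 = 2150 pc
Star P: M = m − 5 log₁₀ d + 5 = 13.90 − 5·3.3325 + 5 = 2.237
Star Q: M = m − 5 log₁₀ d + 5 = 8.38 − 5·2.7582 + 5 = -0.411
ΔM = M_P − M_Q = 2.237 − (-0.411) = 2.648; smaller M is more luminous → Star Q.
L ratio = 10^(0.4 |ΔM|) = 10^1.059 = 11.46

Star Q is more luminous, by a factor of 11.5.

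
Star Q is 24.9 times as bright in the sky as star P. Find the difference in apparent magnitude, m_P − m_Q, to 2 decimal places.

m_P − m_Q ≈ 3.49

Pogson: Δm = −2.5 log₁₀(ratio) = −2.5 log₁₀(24.9) = −2.5 × 1.3962 = -3.490
Star Q is brighter so has the smaller magnitude: m_P − m_Q is positive.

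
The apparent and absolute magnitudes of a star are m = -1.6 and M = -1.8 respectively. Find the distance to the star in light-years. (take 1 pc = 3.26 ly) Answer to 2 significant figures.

μ = m − M = 0.200
m − M = 5 log₁₀ d − 5
log₁₀ d = (m − M)/5 + 1 = 1.0400
d = 10^1.0400 = 10.96 pc
= 35.75 ly

d ≈ 36 ly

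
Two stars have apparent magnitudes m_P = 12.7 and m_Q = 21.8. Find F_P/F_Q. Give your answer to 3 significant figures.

F_P/F_Q ≈ 4370

Δm = 12.7 − (21.8) = -9.1
Flux ratio = 10^(−0.4 Δm) = 10^(−0.4 × -9.1) = 10^3.640 = 4365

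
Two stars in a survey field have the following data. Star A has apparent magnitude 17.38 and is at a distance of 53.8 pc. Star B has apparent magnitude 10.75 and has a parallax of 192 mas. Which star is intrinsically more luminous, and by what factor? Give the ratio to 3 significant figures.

Star B is more luminous, by a factor of 4.21.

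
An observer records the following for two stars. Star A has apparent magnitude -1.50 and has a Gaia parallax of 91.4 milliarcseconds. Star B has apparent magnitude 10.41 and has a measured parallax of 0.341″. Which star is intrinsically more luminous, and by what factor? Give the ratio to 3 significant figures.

Star A is more luminous, by a factor of 808000.

Star A: p = 91.4 mas = 0.0914″ → d = 1/p = 10.94 pc
Star A: M = m − 5 log₁₀ d + 5 = -1.50 − 5·1.0391 + 5 = -1.695
Star B: d = 1/p = 1/0.341″ = 2.933 pc
Star B: M = m − 5 log₁₀ d + 5 = 10.41 − 5·0.4672 + 5 = 13.074
ΔM = M_A − M_B = -1.695 − (13.074) = -14.769; smaller M is more luminous → Star A.
L ratio = 10^(0.4 |ΔM|) = 10^5.908 = 808400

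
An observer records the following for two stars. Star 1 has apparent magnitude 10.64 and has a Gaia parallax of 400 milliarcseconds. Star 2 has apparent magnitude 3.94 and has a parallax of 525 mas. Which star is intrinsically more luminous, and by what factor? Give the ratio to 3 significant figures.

Star 1: p = 400 mas = 0.400″ → d = 1/p = 2.500 pc
Star 1: M = m − 5 log₁₀ d + 5 = 10.64 − 5·0.3979 + 5 = 13.650
Star 2: p = 525 mas = 0.525″ → d = 1/p = 1.905 pc
Star 2: M = m − 5 log₁₀ d + 5 = 3.94 − 5·0.2798 + 5 = 7.541
ΔM = M_1 − M_2 = 13.650 − (7.541) = 6.110; smaller M is more luminous → Star 2.
L ratio = 10^(0.4 |ΔM|) = 10^2.444 = 277.8

Star 2 is more luminous, by a factor of 278.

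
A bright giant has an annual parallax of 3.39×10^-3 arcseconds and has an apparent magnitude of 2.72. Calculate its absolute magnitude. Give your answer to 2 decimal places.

M ≈ -4.63

d = 1/p = 1/3.39×10^-3″ = 295.0 pc
5 log₁₀(d/10 pc) = 5 log₁₀(295.0) − 5 = 7.349
M = m − 5 log₁₀(d/10) = 2.72 − 7.349 = -4.629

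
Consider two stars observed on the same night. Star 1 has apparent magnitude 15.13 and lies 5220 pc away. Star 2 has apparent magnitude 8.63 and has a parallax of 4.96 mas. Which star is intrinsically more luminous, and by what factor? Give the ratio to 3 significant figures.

Star 1: M = m − 5 log₁₀ d + 5 = 15.13 − 5·3.7177 + 5 = 1.542
Star 2: p = 4.96 mas = 4.96×10^-3″ → d = 1/p = 201.6 pc
Star 2: M = m − 5 log₁₀ d + 5 = 8.63 − 5·2.3045 + 5 = 2.107
ΔM = M_1 − M_2 = 1.542 − (2.107) = -0.566; smaller M is more luminous → Star 1.
L ratio = 10^(0.4 |ΔM|) = 10^0.226 = 1.684

Star 1 is more luminous, by a factor of 1.68.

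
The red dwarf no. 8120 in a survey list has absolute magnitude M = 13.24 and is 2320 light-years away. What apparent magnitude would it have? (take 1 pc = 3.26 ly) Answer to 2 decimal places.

m ≈ 22.50

d = 2320 ly / 3.26 = 711.7 pc
m = M + 5 log₁₀ d − 5 = 13.24 + 5·2.8523 − 5 = 22.501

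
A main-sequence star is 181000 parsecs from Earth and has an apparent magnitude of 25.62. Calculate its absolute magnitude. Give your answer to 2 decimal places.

5 log₁₀(d/10 pc) = 5 log₁₀(181000) − 5 = 21.288
M = m − 5 log₁₀(d/10) = 25.62 − 21.288 = 4.332

M ≈ 4.33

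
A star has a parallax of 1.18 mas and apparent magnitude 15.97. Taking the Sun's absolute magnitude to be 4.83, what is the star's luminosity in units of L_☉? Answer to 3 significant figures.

L/L_☉ ≈ 0.251

d = 1/p = 1000/1.18 mas = 847.5 pc
M = m − 5 log₁₀ d + 5 = 15.97 − 5·2.9281 + 5 = 6.329
M − M_☉ = 6.329 − 4.83 = 1.499
L/L_☉ = 10^(−0.4 × 1.499) = 0.2513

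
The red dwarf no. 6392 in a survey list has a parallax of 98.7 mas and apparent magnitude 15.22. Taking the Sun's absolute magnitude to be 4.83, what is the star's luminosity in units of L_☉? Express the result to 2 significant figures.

L/L_☉ ≈ 7.2×10^-5

d = 1/p = 1000/98.7 mas = 10.13 pc
M = m − 5 log₁₀ d + 5 = 15.22 − 5·1.0057 + 5 = 15.192
M − M_☉ = 15.192 − 4.83 = 10.362
L/L_☉ = 10^(−0.4 × 10.362) = 7.167×10^-5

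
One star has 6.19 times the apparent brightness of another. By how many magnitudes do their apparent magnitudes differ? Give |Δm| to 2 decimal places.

|Δm| ≈ 1.98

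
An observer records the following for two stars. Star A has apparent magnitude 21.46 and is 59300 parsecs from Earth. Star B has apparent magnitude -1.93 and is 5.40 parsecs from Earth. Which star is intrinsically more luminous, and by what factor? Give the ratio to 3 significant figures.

Star B is more luminous, by a factor of 18.8.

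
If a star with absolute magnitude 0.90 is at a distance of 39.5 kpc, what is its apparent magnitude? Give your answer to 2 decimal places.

d = 39.5 kpc = 39500 pc
m = M + 5 log₁₀ d − 5 = 0.90 + 5·4.5966 − 5 = 18.883

m ≈ 18.88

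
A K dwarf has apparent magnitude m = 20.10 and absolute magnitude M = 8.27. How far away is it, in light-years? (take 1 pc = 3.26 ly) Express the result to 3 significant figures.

d ≈ 7570 ly

μ = m − M = 11.830
m − M = 5 log₁₀ d − 5
log₁₀ d = (m − M)/5 + 1 = 3.3660
d = 10^3.3660 = 2323 pc
= 7572 ly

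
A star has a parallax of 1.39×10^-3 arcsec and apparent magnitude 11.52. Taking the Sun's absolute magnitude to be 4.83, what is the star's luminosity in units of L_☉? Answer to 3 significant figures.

L/L_☉ ≈ 10.9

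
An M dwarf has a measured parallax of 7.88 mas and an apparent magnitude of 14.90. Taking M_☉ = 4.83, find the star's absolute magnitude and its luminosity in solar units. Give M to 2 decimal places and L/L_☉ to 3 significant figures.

M ≈ 9.38; L/L_☉ ≈ 0.0151

d = 1/p = 1000/7.88 mas = 126.9 pc
M = m − 5 log₁₀ d + 5 = 14.90 − 5·2.1035 + 5 = 9.383
M − M_☉ = 9.383 − 4.83 = 4.553
L/L_☉ = 10^(−0.4 × 4.553) = 0.01510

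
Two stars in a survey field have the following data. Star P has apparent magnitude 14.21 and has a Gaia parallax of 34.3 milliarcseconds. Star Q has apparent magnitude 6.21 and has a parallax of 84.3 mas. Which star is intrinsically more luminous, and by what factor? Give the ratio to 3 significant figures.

Star P: p = 34.3 mas = 0.0343″ → d = 1/p = 29.15 pc
Star P: M = m − 5 log₁₀ d + 5 = 14.21 − 5·1.4647 + 5 = 11.886
Star Q: p = 84.3 mas = 0.0843″ → d = 1/p = 11.86 pc
Star Q: M = m − 5 log₁₀ d + 5 = 6.21 − 5·1.0742 + 5 = 5.839
ΔM = M_P − M_Q = 11.886 − (5.839) = 6.047; smaller M is more luminous → Star Q.
L ratio = 10^(0.4 |ΔM|) = 10^2.419 = 262.4

Star Q is more luminous, by a factor of 262.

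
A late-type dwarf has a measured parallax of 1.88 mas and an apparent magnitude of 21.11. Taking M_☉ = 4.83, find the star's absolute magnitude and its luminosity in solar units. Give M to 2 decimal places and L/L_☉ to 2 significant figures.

d = 1/p = 1000/1.88 mas = 531.9 pc
M = m − 5 log₁₀ d + 5 = 21.11 − 5·2.7258 + 5 = 12.481
M − M_☉ = 12.481 − 4.83 = 7.651
L/L_☉ = 10^(−0.4 × 7.651) = 8.703×10^-4

M ≈ 12.48; L/L_☉ ≈ 8.7×10^-4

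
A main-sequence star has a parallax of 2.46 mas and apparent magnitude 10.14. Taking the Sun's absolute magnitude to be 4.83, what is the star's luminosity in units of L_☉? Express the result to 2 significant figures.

d = 1/p = 1000/2.46 mas = 406.5 pc
M = m − 5 log₁₀ d + 5 = 10.14 − 5·2.6091 + 5 = 2.095
M − M_☉ = 2.095 − 4.83 = -2.735
L/L_☉ = 10^(−0.4 × -2.735) = 12.42

L/L_☉ ≈ 12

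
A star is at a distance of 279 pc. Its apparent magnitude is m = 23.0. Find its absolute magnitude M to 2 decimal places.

5 log₁₀(d/10 pc) = 5 log₁₀(279.0) − 5 = 7.228
M = m − 5 log₁₀(d/10) = 23.0 − 7.228 = 15.772

M ≈ 15.77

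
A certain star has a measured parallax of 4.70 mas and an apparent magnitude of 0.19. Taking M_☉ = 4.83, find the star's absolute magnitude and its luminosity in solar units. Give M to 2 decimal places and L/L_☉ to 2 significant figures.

d = 1/p = 1000/4.70 mas = 212.8 pc
M = m − 5 log₁₀ d + 5 = 0.19 − 5·2.3279 + 5 = -6.450
M − M_☉ = -6.450 − 4.83 = -11.280
L/L_☉ = 10^(−0.4 × -11.280) = 32490

M ≈ -6.45; L/L_☉ ≈ 32000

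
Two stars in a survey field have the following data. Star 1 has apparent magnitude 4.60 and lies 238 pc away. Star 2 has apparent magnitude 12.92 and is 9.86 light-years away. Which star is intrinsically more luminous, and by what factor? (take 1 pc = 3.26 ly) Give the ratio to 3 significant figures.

Star 1: M = m − 5 log₁₀ d + 5 = 4.60 − 5·2.3766 + 5 = -2.283
Star 2: d = 9.86 ly / 3.26 = 3.025 pc
Star 2: M = m − 5 log₁₀ d + 5 = 12.92 − 5·0.4807 + 5 = 15.517
ΔM = M_1 − M_2 = -2.283 − (15.517) = -17.800; smaller M is more luminous → Star 1.
L ratio = 10^(0.4 |ΔM|) = 10^7.120 = 1.318×10^7

Star 1 is more luminous, by a factor of 1.32×10^7.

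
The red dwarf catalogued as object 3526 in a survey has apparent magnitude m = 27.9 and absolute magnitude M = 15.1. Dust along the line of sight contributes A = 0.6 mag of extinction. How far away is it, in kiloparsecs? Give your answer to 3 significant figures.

m − M = 5 log₁₀(d/10 pc) + A  ⇒  27.9 − (15.1) − 0.6 = 5 log₁₀(d/10)
12.200 = 5 log₁₀(d/10)
log₁₀ d = (m − M − A)/5 + 1 = 3.4400
d = 10^3.4400 = 2754 pc
= 2.754 kpc

d ≈ 2.75 kpc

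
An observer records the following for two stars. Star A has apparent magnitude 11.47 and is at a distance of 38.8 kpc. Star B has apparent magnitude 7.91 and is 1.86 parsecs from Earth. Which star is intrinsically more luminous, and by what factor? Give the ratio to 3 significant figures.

Star A is more luminous, by a factor of 1.64×10^7.

Star A: d = 38.8 kpc = 38800 pc
Star A: M = m − 5 log₁₀ d + 5 = 11.47 − 5·4.5888 + 5 = -6.474
Star B: M = m − 5 log₁₀ d + 5 = 7.91 − 5·0.2695 + 5 = 11.562
ΔM = M_A − M_B = -6.474 − (11.562) = -18.037; smaller M is more luminous → Star A.
L ratio = 10^(0.4 |ΔM|) = 10^7.215 = 1.639×10^7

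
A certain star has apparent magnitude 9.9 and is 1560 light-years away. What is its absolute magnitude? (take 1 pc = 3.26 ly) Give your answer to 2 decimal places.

d = 1560 ly / 3.26 = 478.5 pc
5 log₁₀(d/10 pc) = 5 log₁₀(478.5) − 5 = 8.400
M = m − 5 log₁₀(d/10) = 9.9 − 8.400 = 1.500

M ≈ 1.50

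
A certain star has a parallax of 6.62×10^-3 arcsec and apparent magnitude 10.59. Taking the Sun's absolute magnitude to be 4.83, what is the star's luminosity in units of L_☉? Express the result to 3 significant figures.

L/L_☉ ≈ 1.13

d = 1/p = 1/6.62×10^-3″ = 151.1 pc
M = m − 5 log₁₀ d + 5 = 10.59 − 5·2.1791 + 5 = 4.694
M − M_☉ = 4.694 − 4.83 = -0.136
L/L_☉ = 10^(−0.4 × -0.136) = 1.133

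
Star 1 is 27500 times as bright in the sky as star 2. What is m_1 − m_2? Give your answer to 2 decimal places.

m_1 − m_2 ≈ -11.10

Pogson: Δm = −2.5 log₁₀(ratio) = −2.5 log₁₀(27500) = −2.5 × 4.4393 = -11.098
Star 1 is brighter, so it has the smaller magnitude: the difference is negative.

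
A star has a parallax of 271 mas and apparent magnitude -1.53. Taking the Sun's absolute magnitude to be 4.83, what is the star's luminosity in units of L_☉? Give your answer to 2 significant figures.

d = 1/p = 1000/271 mas = 3.690 pc
M = m − 5 log₁₀ d + 5 = -1.53 − 5·0.5670 + 5 = 0.635
M − M_☉ = 0.635 − 4.83 = -4.195
L/L_☉ = 10^(−0.4 × -4.195) = 47.65

L/L_☉ ≈ 48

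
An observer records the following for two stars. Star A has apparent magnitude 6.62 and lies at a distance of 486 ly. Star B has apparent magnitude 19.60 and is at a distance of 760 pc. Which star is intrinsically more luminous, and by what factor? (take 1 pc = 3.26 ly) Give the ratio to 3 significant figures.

Star A is more luminous, by a factor of 5990.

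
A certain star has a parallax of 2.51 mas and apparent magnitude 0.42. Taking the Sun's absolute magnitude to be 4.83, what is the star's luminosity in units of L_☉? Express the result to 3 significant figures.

d = 1/p = 1000/2.51 mas = 398.4 pc
M = m − 5 log₁₀ d + 5 = 0.42 − 5·2.6003 + 5 = -7.582
M − M_☉ = -7.582 − 4.83 = -12.412
L/L_☉ = 10^(−0.4 × -12.412) = 92180

L/L_☉ ≈ 92200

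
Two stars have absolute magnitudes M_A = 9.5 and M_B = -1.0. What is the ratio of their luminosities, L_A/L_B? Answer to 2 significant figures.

ΔM = M_A − M_B = 10.5
L_A/L_B = 10^(−0.4 ΔM) = 10^-4.200 = 6.310×10^-5

L_A/L_B ≈ 6.3×10^-5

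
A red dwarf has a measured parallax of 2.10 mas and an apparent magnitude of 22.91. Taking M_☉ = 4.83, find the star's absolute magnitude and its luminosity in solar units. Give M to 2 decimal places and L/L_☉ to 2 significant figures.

d = 1/p = 1000/2.10 mas = 476.2 pc
M = m − 5 log₁₀ d + 5 = 22.91 − 5·2.6778 + 5 = 14.521
M − M_☉ = 14.521 − 4.83 = 9.691
L/L_☉ = 10^(−0.4 × 9.691) = 1.329×10^-4

M ≈ 14.52; L/L_☉ ≈ 1.3×10^-4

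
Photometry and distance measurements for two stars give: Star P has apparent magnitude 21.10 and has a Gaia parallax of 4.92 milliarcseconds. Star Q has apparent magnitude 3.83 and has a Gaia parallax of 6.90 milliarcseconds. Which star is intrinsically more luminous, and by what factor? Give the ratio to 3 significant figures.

Star P: p = 4.92 mas = 4.92×10^-3″ → d = 1/p = 203.3 pc
Star P: M = m − 5 log₁₀ d + 5 = 21.10 − 5·2.3080 + 5 = 14.560
Star Q: p = 6.90 mas = 6.90×10^-3″ → d = 1/p = 144.9 pc
Star Q: M = m − 5 log₁₀ d + 5 = 3.83 − 5·2.1612 + 5 = -1.976
ΔM = M_P − M_Q = 14.560 − (-1.976) = 16.536; smaller M is more luminous → Star Q.
L ratio = 10^(0.4 |ΔM|) = 10^6.614 = 4.114×10^6

Star Q is more luminous, by a factor of 4.11×10^6.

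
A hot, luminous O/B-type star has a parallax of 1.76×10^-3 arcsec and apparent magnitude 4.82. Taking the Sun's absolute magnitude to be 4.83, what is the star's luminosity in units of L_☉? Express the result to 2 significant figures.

L/L_☉ ≈ 3300

d = 1/p = 1/1.76×10^-3″ = 568.2 pc
M = m − 5 log₁₀ d + 5 = 4.82 − 5·2.7545 + 5 = -3.952
M − M_☉ = -3.952 − 4.83 = -8.782
L/L_☉ = 10^(−0.4 × -8.782) = 3258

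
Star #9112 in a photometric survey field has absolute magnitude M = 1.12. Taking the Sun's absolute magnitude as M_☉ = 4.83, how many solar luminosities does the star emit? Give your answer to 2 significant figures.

L/L_☉ ≈ 30

M − M_☉ = 1.12 − 4.83 = -3.710
L/L_☉ = 10^(−0.4 (M − M_☉)) = 10^1.484 = 30.48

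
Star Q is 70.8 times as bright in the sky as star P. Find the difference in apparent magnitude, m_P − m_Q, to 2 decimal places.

m_P − m_Q ≈ 4.63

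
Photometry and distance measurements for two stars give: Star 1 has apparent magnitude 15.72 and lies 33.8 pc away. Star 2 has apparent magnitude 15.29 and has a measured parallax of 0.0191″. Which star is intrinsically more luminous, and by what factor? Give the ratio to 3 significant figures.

Star 2 is more luminous, by a factor of 3.57.

Star 1: M = m − 5 log₁₀ d + 5 = 15.72 − 5·1.5289 + 5 = 13.075
Star 2: d = 1/p = 1/0.0191″ = 52.36 pc
Star 2: M = m − 5 log₁₀ d + 5 = 15.29 − 5·1.7190 + 5 = 11.695
ΔM = M_1 − M_2 = 13.075 − (11.695) = 1.380; smaller M is more luminous → Star 2.
L ratio = 10^(0.4 |ΔM|) = 10^0.552 = 3.565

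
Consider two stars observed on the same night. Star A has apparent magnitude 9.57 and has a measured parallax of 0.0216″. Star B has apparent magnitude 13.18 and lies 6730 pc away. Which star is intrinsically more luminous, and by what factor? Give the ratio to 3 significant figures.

Star B is more luminous, by a factor of 760.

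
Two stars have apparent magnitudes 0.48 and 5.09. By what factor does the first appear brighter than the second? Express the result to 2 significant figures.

70

Δm = 0.48 − (5.09) = -4.61
Flux ratio = 10^(−0.4 Δm) = 10^(−0.4 × -4.61) = 10^1.844 = 69.82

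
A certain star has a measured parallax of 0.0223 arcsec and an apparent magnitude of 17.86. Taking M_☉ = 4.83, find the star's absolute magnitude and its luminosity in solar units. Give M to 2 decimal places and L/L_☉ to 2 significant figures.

d = 1/p = 1/0.0223″ = 44.84 pc
M = m − 5 log₁₀ d + 5 = 17.86 − 5·1.6517 + 5 = 14.602
M − M_☉ = 14.602 − 4.83 = 9.772
L/L_☉ = 10^(−0.4 × 9.772) = 1.234×10^-4

M ≈ 14.60; L/L_☉ ≈ 1.2×10^-4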